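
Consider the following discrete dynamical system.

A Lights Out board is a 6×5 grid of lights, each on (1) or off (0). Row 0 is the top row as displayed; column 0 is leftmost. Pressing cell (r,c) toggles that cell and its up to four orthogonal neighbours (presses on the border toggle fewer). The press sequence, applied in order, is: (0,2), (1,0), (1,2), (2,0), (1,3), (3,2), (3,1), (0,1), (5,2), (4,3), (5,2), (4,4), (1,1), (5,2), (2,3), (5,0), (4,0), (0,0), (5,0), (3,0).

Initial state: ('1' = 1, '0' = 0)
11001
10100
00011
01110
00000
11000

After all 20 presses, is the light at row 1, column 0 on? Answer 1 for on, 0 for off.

[0] 11001
10100
00011
01110
00000
11000
[1] 10111
10000
00011
01110
00000
11000
[2] 00111
01000
10011
01110
00000
11000
[3] 00011
00110
10111
01110
00000
11000
[4] 00011
10110
01111
11110
00000
11000
[5] 00001
10001
01101
11110
00000
11000
[6] 00001
10001
01001
10000
00100
11000
[7] 00001
10001
00001
01100
01100
11000
[8] 11101
11001
00001
01100
01100
11000
[9] 11101
11001
00001
01100
01000
10110
[10] 11101
11001
00001
01110
01111
10100
[11] 11101
11001
00001
01110
01011
11010
[12] 11101
11001
00001
01111
01000
11011
[13] 10101
00101
01001
01111
01000
11011
[14] 10101
00101
01001
01111
01100
10101
[15] 10101
00111
01110
01101
01100
10101
[16] 10101
00111
01110
01101
11100
01101
[17] 10101
00111
01110
11101
00100
11101
[18] 01101
10111
01110
11101
00100
11101
[19] 01101
10111
01110
11101
10100
00101
[20] 01101
10111
11110
00101
00100
00101

1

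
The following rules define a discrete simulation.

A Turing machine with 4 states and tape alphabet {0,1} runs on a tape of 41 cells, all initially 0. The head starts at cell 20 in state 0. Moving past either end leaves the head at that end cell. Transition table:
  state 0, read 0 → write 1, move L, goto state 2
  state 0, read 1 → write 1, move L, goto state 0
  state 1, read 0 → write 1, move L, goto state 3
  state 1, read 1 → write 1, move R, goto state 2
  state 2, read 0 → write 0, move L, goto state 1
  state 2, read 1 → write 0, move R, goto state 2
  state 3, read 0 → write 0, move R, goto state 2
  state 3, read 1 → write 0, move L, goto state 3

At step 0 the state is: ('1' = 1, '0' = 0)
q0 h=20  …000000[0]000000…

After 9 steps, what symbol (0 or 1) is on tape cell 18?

0) q0 h=20  …000000[0]000000…
1) q2 h=19  …000000[0]100000…
2) q1 h=18  …000000[0]010000…
3) q3 h=17  …000000[0]101000…
4) q2 h=18  …000000[1]010000…
5) q2 h=19  …000000[0]100000…
6) q1 h=18  …000000[0]010000…
7) q3 h=17  …000000[0]101000…
8) q2 h=18  …000000[1]010000…
9) q2 h=19  …000000[0]100000…

0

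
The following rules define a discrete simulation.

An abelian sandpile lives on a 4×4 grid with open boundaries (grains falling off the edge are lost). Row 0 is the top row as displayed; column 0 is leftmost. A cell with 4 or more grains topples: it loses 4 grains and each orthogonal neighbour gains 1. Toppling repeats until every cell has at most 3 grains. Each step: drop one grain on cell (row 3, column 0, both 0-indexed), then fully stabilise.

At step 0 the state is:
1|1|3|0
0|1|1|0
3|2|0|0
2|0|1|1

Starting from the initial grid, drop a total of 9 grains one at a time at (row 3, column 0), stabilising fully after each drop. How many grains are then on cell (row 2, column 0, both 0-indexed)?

2

0) 1|1|3|0
0|1|1|0
3|2|0|0
2|0|1|1
1) 1|1|3|0
0|1|1|0
3|2|0|0
3|0|1|1
2) 1|1|3|0
1|1|1|0
0|3|0|0
1|1|1|1
3) 1|1|3|0
1|1|1|0
0|3|0|0
2|1|1|1
4) 1|1|3|0
1|1|1|0
0|3|0|0
3|1|1|1
5) 1|1|3|0
1|1|1|0
1|3|0|0
0|2|1|1
6) 1|1|3|0
1|1|1|0
1|3|0|0
1|2|1|1
7) 1|1|3|0
1|1|1|0
1|3|0|0
2|2|1|1
8) 1|1|3|0
1|1|1|0
1|3|0|0
3|2|1|1
9) 1|1|3|0
1|1|1|0
2|3|0|0
0|3|1|1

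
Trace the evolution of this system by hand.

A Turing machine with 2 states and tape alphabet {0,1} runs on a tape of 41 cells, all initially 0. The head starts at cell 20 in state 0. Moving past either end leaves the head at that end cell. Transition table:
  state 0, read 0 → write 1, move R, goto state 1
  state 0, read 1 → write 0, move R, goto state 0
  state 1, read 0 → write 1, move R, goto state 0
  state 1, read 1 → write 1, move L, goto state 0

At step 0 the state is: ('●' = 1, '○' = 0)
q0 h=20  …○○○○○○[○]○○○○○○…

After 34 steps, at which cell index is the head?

39

0) q0 h=20  …○○○○○○[○]○○○○○○…
1) q1 h=21  …○○○○○●[○]○○○○○○…
2) q0 h=22  …○○○○●●[○]○○○○○○…
3) q1 h=23  …○○○●●●[○]○○○○○○…
4) q0 h=24  …○○●●●●[○]○○○○○○…
5) q1 h=25  …○●●●●●[○]○○○○○○…
6) q0 h=26  …●●●●●●[○]○○○○○○…
7) q1 h=27  …●●●●●●[○]○○○○○○…
8) q0 h=28  …●●●●●●[○]○○○○○○…
9) q1 h=29  …●●●●●●[○]○○○○○○…
10) q0 h=30  …●●●●●●[○]○○○○○○…
11) q1 h=31  …●●●●●●[○]○○○○○○…
12) q0 h=32  …●●●●●●[○]○○○○○○…
13) q1 h=33  …●●●●●●[○]○○○○○○…
14) q0 h=34  …●●●●●●[○]○○○○○○|
15) q1 h=35  …●●●●●●[○]○○○○○|
16) q0 h=36  …●●●●●●[○]○○○○|
17) q1 h=37  …●●●●●●[○]○○○|
18) q0 h=38  …●●●●●●[○]○○|
19) q1 h=39  …●●●●●●[○]○|
20) q0 h=40  …●●●●●●[○]|
21) q1 h=40  …●●●●●●[●]|
22) q0 h=39  …●●●●●●[●]●|
23) q0 h=40  …●●●●●○[●]|
24) q0 h=40  …●●●●●○[○]|
25) q1 h=40  …●●●●●○[●]|
26) q0 h=39  …●●●●●●[○]●|
27) q1 h=40  …●●●●●●[●]|
28) q0 h=39  …●●●●●●[●]●|
29) q0 h=40  …●●●●●○[●]|
30) q0 h=40  …●●●●●○[○]|
31) q1 h=40  …●●●●●○[●]|
32) q0 h=39  …●●●●●●[○]●|
33) q1 h=40  …●●●●●●[●]|
34) q0 h=39  …●●●●●●[●]●|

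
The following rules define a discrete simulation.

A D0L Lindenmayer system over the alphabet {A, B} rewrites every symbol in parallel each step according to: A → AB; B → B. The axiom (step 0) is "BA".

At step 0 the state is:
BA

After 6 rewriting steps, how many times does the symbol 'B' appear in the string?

7

0) BA
1) BAB
2) BABB
3) BABBB
4) BABBBB
5) BABBBBB
6) BABBBBBB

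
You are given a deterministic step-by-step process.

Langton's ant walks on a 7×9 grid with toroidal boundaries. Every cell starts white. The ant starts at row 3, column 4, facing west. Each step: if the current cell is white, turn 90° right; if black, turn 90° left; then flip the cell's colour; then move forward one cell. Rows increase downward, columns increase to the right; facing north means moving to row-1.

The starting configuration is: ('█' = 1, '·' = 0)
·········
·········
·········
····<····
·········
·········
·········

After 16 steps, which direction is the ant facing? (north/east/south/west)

west

gen 0: ·········
·········
·········
····<····
·········
·········
·········
gen 1: ·········
·········
····^····
····█····
·········
·········
·········
gen 2: ·········
·········
····█>···
····█····
·········
·········
·········
gen 3: ·········
·········
····██···
····█v···
·········
·········
·········
gen 4: ·········
·········
····██···
····<█···
·········
·········
·········
gen 5: ·········
·········
····██···
·····█···
····v····
·········
·········
gen 6: ·········
·········
····██···
·····█···
···<█····
·········
·········
gen 7: ·········
·········
····██···
···^·█···
···██····
·········
·········
gen 8: ·········
·········
····██···
···█>█···
···██····
·········
·········
gen 9: ·········
·········
····██···
···███···
···█v····
·········
·········
gen 10: ·········
·········
····██···
···███···
···█·>···
·········
·········
gen 11: ·········
·········
····██···
···███···
···█·█···
·····v···
·········
gen 12: ·········
·········
····██···
···███···
···█·█···
····<█···
·········
gen 13: ·········
·········
····██···
···███···
···█^█···
····██···
·········
gen 14: ·········
·········
····██···
···███···
···██>···
····██···
·········
gen 15: ·········
·········
····██···
···██^···
···██····
····██···
·········
gen 16: ·········
·········
····██···
···█<····
···██····
····██···
·········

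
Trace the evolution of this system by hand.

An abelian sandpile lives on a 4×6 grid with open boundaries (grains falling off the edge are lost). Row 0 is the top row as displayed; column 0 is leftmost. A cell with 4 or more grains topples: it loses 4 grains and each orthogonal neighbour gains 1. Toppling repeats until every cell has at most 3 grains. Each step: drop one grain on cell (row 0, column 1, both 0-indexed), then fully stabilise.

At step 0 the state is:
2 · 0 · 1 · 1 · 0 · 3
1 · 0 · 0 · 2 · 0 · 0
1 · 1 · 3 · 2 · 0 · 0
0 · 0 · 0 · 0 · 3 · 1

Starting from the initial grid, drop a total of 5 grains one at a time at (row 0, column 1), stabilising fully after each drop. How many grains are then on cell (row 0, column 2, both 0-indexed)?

[0] 2 · 0 · 1 · 1 · 0 · 3
1 · 0 · 0 · 2 · 0 · 0
1 · 1 · 3 · 2 · 0 · 0
0 · 0 · 0 · 0 · 3 · 1
[1] 2 · 1 · 1 · 1 · 0 · 3
1 · 0 · 0 · 2 · 0 · 0
1 · 1 · 3 · 2 · 0 · 0
0 · 0 · 0 · 0 · 3 · 1
[2] 2 · 2 · 1 · 1 · 0 · 3
1 · 0 · 0 · 2 · 0 · 0
1 · 1 · 3 · 2 · 0 · 0
0 · 0 · 0 · 0 · 3 · 1
[3] 2 · 3 · 1 · 1 · 0 · 3
1 · 0 · 0 · 2 · 0 · 0
1 · 1 · 3 · 2 · 0 · 0
0 · 0 · 0 · 0 · 3 · 1
[4] 3 · 0 · 2 · 1 · 0 · 3
1 · 1 · 0 · 2 · 0 · 0
1 · 1 · 3 · 2 · 0 · 0
0 · 0 · 0 · 0 · 3 · 1
[5] 3 · 1 · 2 · 1 · 0 · 3
1 · 1 · 0 · 2 · 0 · 0
1 · 1 · 3 · 2 · 0 · 0
0 · 0 · 0 · 0 · 3 · 1

2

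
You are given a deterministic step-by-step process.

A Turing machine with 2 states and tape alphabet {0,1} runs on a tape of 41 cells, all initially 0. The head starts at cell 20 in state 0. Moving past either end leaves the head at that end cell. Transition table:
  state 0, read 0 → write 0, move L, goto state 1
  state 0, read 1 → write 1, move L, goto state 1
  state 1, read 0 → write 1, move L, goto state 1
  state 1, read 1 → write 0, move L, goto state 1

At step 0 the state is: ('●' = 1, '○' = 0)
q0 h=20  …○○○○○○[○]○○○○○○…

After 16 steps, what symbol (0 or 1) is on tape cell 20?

0

step 0: q0 h=20  …○○○○○○[○]○○○○○○…
step 1: q1 h=19  …○○○○○○[○]○○○○○○…
step 2: q1 h=18  …○○○○○○[○]●○○○○○…
step 3: q1 h=17  …○○○○○○[○]●●○○○○…
step 4: q1 h=16  …○○○○○○[○]●●●○○○…
step 5: q1 h=15  …○○○○○○[○]●●●●○○…
step 6: q1 h=14  …○○○○○○[○]●●●●●○…
step 7: q1 h=13  …○○○○○○[○]●●●●●●…
step 8: q1 h=12  …○○○○○○[○]●●●●●●…
step 9: q1 h=11  …○○○○○○[○]●●●●●●…
step 10: q1 h=10  …○○○○○○[○]●●●●●●…
step 11: q1 h= 9  …○○○○○○[○]●●●●●●…
step 12: q1 h= 8  …○○○○○○[○]●●●●●●…
step 13: q1 h= 7  …○○○○○○[○]●●●●●●…
step 14: q1 h= 6  |○○○○○○[○]●●●●●●…
step 15: q1 h= 5  |○○○○○[○]●●●●●●…
step 16: q1 h= 4  |○○○○[○]●●●●●●…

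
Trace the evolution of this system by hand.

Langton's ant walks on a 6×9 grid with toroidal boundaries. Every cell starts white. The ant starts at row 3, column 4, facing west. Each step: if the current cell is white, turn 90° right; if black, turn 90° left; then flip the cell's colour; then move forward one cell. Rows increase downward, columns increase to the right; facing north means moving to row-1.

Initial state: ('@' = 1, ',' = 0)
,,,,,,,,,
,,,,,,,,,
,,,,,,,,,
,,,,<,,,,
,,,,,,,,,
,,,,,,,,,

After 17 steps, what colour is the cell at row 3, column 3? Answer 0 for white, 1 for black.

[0] ,,,,,,,,,
,,,,,,,,,
,,,,,,,,,
,,,,<,,,,
,,,,,,,,,
,,,,,,,,,
[1] ,,,,,,,,,
,,,,,,,,,
,,,,^,,,,
,,,,@,,,,
,,,,,,,,,
,,,,,,,,,
[2] ,,,,,,,,,
,,,,,,,,,
,,,,@>,,,
,,,,@,,,,
,,,,,,,,,
,,,,,,,,,
[3] ,,,,,,,,,
,,,,,,,,,
,,,,@@,,,
,,,,@v,,,
,,,,,,,,,
,,,,,,,,,
[4] ,,,,,,,,,
,,,,,,,,,
,,,,@@,,,
,,,,<@,,,
,,,,,,,,,
,,,,,,,,,
[5] ,,,,,,,,,
,,,,,,,,,
,,,,@@,,,
,,,,,@,,,
,,,,v,,,,
,,,,,,,,,
[6] ,,,,,,,,,
,,,,,,,,,
,,,,@@,,,
,,,,,@,,,
,,,<@,,,,
,,,,,,,,,
[7] ,,,,,,,,,
,,,,,,,,,
,,,,@@,,,
,,,^,@,,,
,,,@@,,,,
,,,,,,,,,
[8] ,,,,,,,,,
,,,,,,,,,
,,,,@@,,,
,,,@>@,,,
,,,@@,,,,
,,,,,,,,,
[9] ,,,,,,,,,
,,,,,,,,,
,,,,@@,,,
,,,@@@,,,
,,,@v,,,,
,,,,,,,,,
[10] ,,,,,,,,,
,,,,,,,,,
,,,,@@,,,
,,,@@@,,,
,,,@,>,,,
,,,,,,,,,
[11] ,,,,,,,,,
,,,,,,,,,
,,,,@@,,,
,,,@@@,,,
,,,@,@,,,
,,,,,v,,,
[12] ,,,,,,,,,
,,,,,,,,,
,,,,@@,,,
,,,@@@,,,
,,,@,@,,,
,,,,<@,,,
[13] ,,,,,,,,,
,,,,,,,,,
,,,,@@,,,
,,,@@@,,,
,,,@^@,,,
,,,,@@,,,
[14] ,,,,,,,,,
,,,,,,,,,
,,,,@@,,,
,,,@@@,,,
,,,@@>,,,
,,,,@@,,,
[15] ,,,,,,,,,
,,,,,,,,,
,,,,@@,,,
,,,@@^,,,
,,,@@,,,,
,,,,@@,,,
[16] ,,,,,,,,,
,,,,,,,,,
,,,,@@,,,
,,,@<,,,,
,,,@@,,,,
,,,,@@,,,
[17] ,,,,,,,,,
,,,,,,,,,
,,,,@@,,,
,,,@,,,,,
,,,@v,,,,
,,,,@@,,,

1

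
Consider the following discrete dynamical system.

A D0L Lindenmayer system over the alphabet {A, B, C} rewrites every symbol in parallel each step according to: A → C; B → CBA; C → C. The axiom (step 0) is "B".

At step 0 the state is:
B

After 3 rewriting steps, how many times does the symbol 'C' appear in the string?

k=0  B
k=1  CBA
k=2  CCBAC
k=3  CCCBACC

5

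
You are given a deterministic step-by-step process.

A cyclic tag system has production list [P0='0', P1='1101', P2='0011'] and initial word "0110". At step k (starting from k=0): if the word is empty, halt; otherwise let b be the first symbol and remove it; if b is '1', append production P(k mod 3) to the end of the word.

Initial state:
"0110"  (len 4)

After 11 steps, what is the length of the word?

k=0  "0110"  (len 4)
k=1  "110"  (len 3)
k=2  "101101"  (len 6)
k=3  "011010011"  (len 9)
k=4  "11010011"  (len 8)
k=5  "10100111101"  (len 11)
k=6  "01001111010011"  (len 14)
k=7  "1001111010011"  (len 13)
k=8  "0011110100111101"  (len 16)
k=9  "011110100111101"  (len 15)
k=10  "11110100111101"  (len 14)
k=11  "11101001111011101"  (len 17)

17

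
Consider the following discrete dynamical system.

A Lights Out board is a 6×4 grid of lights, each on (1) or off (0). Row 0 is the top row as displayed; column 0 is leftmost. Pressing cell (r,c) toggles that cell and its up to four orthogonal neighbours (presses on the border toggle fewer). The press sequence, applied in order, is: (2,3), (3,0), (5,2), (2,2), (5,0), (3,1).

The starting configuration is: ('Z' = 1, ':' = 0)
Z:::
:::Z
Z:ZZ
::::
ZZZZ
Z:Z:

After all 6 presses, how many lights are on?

8

step 0: Z:::
:::Z
Z:ZZ
::::
ZZZZ
Z:Z:
step 1: Z:::
::::
Z:::
:::Z
ZZZZ
Z:Z:
step 2: Z:::
::::
::::
ZZ:Z
:ZZZ
Z:Z:
step 3: Z:::
::::
::::
ZZ:Z
:Z:Z
ZZ:Z
step 4: Z:::
::Z:
:ZZZ
ZZZZ
:Z:Z
ZZ:Z
step 5: Z:::
::Z:
:ZZZ
ZZZZ
ZZ:Z
:::Z
step 6: Z:::
::Z:
::ZZ
:::Z
Z::Z
:::Z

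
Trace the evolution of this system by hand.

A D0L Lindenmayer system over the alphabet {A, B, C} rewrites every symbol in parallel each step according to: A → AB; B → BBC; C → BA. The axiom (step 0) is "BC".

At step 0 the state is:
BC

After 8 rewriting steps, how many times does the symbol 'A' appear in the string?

0) BC
1) BBCBA
2) BBCBBCBABBCAB
3) BBCBBCBABBCBBCBABBCABBBCBBCBAABBBC
4) BBCBBCBABBCBBCBABBCABBBCBBCBABBCBBCBABBCABBBCBBCBAABBBCBBCBBCBABBCBBCBABBCABABBBCBBCBBCBA
5) BBCBBCBABBCBBCBABBCABBBCBBCBABBCBBCBABBCABBBCBBCBAABBBCBBC…CBBCBABBCABBBCBBCBAABBBCABBBCBBCBBCBABBCBBCBABBCBBCBABBCAB  (len 233)
6) BBCBBCBABBCBBCBABBCABBBCBBCBABBCBBCBABBCABBBCBBCBAABBBCBBC…CABBBCBBCBABBCBBCBABBCABBBCBBCBABBCBBCBABBCABBBCBBCBAABBBC  (len 610)
7) BBCBBCBABBCBBCBABBCABBBCBBCBABBCBBCBABBCABBBCBBCBAABBBCBBC…CBBCBABBCABBBCBBCBAABBBCBBCBBCBABBCBBCBABBCABABBBCBBCBBCBA  (len 1597)
8) BBCBBCBABBCBBCBABBCABBBCBBCBABBCBBCBABBCABBBCBBCBAABBBCBBC…CBBCBABBCABBBCBBCBAABBBCABBBCBBCBBCBABBCBBCBABBCBBCBABBCAB  (len 4181)

610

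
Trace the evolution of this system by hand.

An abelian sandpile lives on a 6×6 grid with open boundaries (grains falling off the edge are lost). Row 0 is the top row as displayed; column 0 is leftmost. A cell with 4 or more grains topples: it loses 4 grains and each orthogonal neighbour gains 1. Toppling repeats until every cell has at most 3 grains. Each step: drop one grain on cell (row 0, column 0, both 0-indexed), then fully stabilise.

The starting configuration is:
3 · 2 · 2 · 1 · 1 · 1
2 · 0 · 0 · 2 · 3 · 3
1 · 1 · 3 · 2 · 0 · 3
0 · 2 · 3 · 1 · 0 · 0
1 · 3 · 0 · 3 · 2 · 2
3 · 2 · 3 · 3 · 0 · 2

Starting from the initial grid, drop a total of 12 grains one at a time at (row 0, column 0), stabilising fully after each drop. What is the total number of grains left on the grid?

62

k=0  3 · 2 · 2 · 1 · 1 · 1
2 · 0 · 0 · 2 · 3 · 3
1 · 1 · 3 · 2 · 0 · 3
0 · 2 · 3 · 1 · 0 · 0
1 · 3 · 0 · 3 · 2 · 2
3 · 2 · 3 · 3 · 0 · 2
k=1  0 · 3 · 2 · 1 · 1 · 1
3 · 0 · 0 · 2 · 3 · 3
1 · 1 · 3 · 2 · 0 · 3
0 · 2 · 3 · 1 · 0 · 0
1 · 3 · 0 · 3 · 2 · 2
3 · 2 · 3 · 3 · 0 · 2
k=2  1 · 3 · 2 · 1 · 1 · 1
3 · 0 · 0 · 2 · 3 · 3
1 · 1 · 3 · 2 · 0 · 3
0 · 2 · 3 · 1 · 0 · 0
1 · 3 · 0 · 3 · 2 · 2
3 · 2 · 3 · 3 · 0 · 2
k=3  2 · 3 · 2 · 1 · 1 · 1
3 · 0 · 0 · 2 · 3 · 3
1 · 1 · 3 · 2 · 0 · 3
0 · 2 · 3 · 1 · 0 · 0
1 · 3 · 0 · 3 · 2 · 2
3 · 2 · 3 · 3 · 0 · 2
k=4  3 · 3 · 2 · 1 · 1 · 1
3 · 0 · 0 · 2 · 3 · 3
1 · 1 · 3 · 2 · 0 · 3
0 · 2 · 3 · 1 · 0 · 0
1 · 3 · 0 · 3 · 2 · 2
3 · 2 · 3 · 3 · 0 · 2
k=5  2 · 0 · 3 · 1 · 1 · 1
0 · 2 · 0 · 2 · 3 · 3
2 · 1 · 3 · 2 · 0 · 3
0 · 2 · 3 · 1 · 0 · 0
1 · 3 · 0 · 3 · 2 · 2
3 · 2 · 3 · 3 · 0 · 2
k=6  3 · 0 · 3 · 1 · 1 · 1
0 · 2 · 0 · 2 · 3 · 3
2 · 1 · 3 · 2 · 0 · 3
0 · 2 · 3 · 1 · 0 · 0
1 · 3 · 0 · 3 · 2 · 2
3 · 2 · 3 · 3 · 0 · 2
k=7  0 · 1 · 3 · 1 · 1 · 1
1 · 2 · 0 · 2 · 3 · 3
2 · 1 · 3 · 2 · 0 · 3
0 · 2 · 3 · 1 · 0 · 0
1 · 3 · 0 · 3 · 2 · 2
3 · 2 · 3 · 3 · 0 · 2
k=8  1 · 1 · 3 · 1 · 1 · 1
1 · 2 · 0 · 2 · 3 · 3
2 · 1 · 3 · 2 · 0 · 3
0 · 2 · 3 · 1 · 0 · 0
1 · 3 · 0 · 3 · 2 · 2
3 · 2 · 3 · 3 · 0 · 2
k=9  2 · 1 · 3 · 1 · 1 · 1
1 · 2 · 0 · 2 · 3 · 3
2 · 1 · 3 · 2 · 0 · 3
0 · 2 · 3 · 1 · 0 · 0
1 · 3 · 0 · 3 · 2 · 2
3 · 2 · 3 · 3 · 0 · 2
k=10  3 · 1 · 3 · 1 · 1 · 1
1 · 2 · 0 · 2 · 3 · 3
2 · 1 · 3 · 2 · 0 · 3
0 · 2 · 3 · 1 · 0 · 0
1 · 3 · 0 · 3 · 2 · 2
3 · 2 · 3 · 3 · 0 · 2
k=11  0 · 2 · 3 · 1 · 1 · 1
2 · 2 · 0 · 2 · 3 · 3
2 · 1 · 3 · 2 · 0 · 3
0 · 2 · 3 · 1 · 0 · 0
1 · 3 · 0 · 3 · 2 · 2
3 · 2 · 3 · 3 · 0 · 2
k=12  1 · 2 · 3 · 1 · 1 · 1
2 · 2 · 0 · 2 · 3 · 3
2 · 1 · 3 · 2 · 0 · 3
0 · 2 · 3 · 1 · 0 · 0
1 · 3 · 0 · 3 · 2 · 2
3 · 2 · 3 · 3 · 0 · 2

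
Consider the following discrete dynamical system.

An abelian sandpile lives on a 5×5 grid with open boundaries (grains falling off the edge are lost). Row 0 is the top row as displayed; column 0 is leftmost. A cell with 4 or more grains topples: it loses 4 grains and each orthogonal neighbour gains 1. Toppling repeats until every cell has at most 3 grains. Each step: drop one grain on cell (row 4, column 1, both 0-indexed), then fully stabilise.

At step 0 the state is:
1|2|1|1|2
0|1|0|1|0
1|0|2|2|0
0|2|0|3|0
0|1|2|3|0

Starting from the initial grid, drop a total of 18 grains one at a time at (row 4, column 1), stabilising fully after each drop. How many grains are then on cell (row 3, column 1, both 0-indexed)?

k=0  1|2|1|1|2
0|1|0|1|0
1|0|2|2|0
0|2|0|3|0
0|1|2|3|0
k=1  1|2|1|1|2
0|1|0|1|0
1|0|2|2|0
0|2|0|3|0
0|2|2|3|0
k=2  1|2|1|1|2
0|1|0|1|0
1|0|2|2|0
0|2|0|3|0
0|3|2|3|0
k=3  1|2|1|1|2
0|1|0|1|0
1|0|2|2|0
0|3|0|3|0
1|0|3|3|0
k=4  1|2|1|1|2
0|1|0|1|0
1|0|2|2|0
0|3|0|3|0
1|1|3|3|0
k=5  1|2|1|1|2
0|1|0|1|0
1|0|2|2|0
0|3|0|3|0
1|2|3|3|0
k=6  1|2|1|1|2
0|1|0|1|0
1|0|2|2|0
0|3|0|3|0
1|3|3|3|0
k=7  1|2|1|1|2
0|1|0|1|0
1|1|2|3|0
1|0|3|0|1
2|2|1|1|1
k=8  1|2|1|1|2
0|1|0|1|0
1|1|2|3|0
1|0|3|0|1
2|3|1|1|1
k=9  1|2|1|1|2
0|1|0|1|0
1|1|2|3|0
1|1|3|0|1
3|0|2|1|1
k=10  1|2|1|1|2
0|1|0|1|0
1|1|2|3|0
1|1|3|0|1
3|1|2|1|1
k=11  1|2|1|1|2
0|1|0|1|0
1|1|2|3|0
1|1|3|0|1
3|2|2|1|1
k=12  1|2|1|1|2
0|1|0|1|0
1|1|2|3|0
1|1|3|0|1
3|3|2|1|1
k=13  1|2|1|1|2
0|1|0|1|0
1|1|2|3|0
2|2|3|0|1
0|1|3|1|1
k=14  1|2|1|1|2
0|1|0|1|0
1|1|2|3|0
2|2|3|0|1
0|2|3|1|1
k=15  1|2|1|1|2
0|1|0|1|0
1|1|2|3|0
2|2|3|0|1
0|3|3|1|1
k=16  1|2|1|1|2
0|1|0|1|0
1|2|3|3|0
3|0|1|1|1
1|2|1|2|1
k=17  1|2|1|1|2
0|1|0|1|0
1|2|3|3|0
3|0|1|1|1
1|3|1|2|1
k=18  1|2|1|1|2
0|1|0|1|0
1|2|3|3|0
3|1|1|1|1
2|0|2|2|1

1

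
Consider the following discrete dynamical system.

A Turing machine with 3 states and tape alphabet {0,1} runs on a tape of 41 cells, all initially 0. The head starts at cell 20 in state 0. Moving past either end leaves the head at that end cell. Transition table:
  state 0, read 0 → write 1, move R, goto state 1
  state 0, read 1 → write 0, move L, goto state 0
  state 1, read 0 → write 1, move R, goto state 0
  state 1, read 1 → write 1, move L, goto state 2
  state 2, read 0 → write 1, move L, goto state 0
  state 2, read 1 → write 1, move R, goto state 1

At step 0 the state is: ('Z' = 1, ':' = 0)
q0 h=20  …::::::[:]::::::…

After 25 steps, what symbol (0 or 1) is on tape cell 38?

gen 0: q0 h=20  …::::::[:]::::::…
gen 1: q1 h=21  …:::::Z[:]::::::…
gen 2: q0 h=22  …::::ZZ[:]::::::…
gen 3: q1 h=23  …:::ZZZ[:]::::::…
gen 4: q0 h=24  …::ZZZZ[:]::::::…
gen 5: q1 h=25  …:ZZZZZ[:]::::::…
gen 6: q0 h=26  …ZZZZZZ[:]::::::…
gen 7: q1 h=27  …ZZZZZZ[:]::::::…
gen 8: q0 h=28  …ZZZZZZ[:]::::::…
gen 9: q1 h=29  …ZZZZZZ[:]::::::…
gen 10: q0 h=30  …ZZZZZZ[:]::::::…
gen 11: q1 h=31  …ZZZZZZ[:]::::::…
gen 12: q0 h=32  …ZZZZZZ[:]::::::…
gen 13: q1 h=33  …ZZZZZZ[:]::::::…
gen 14: q0 h=34  …ZZZZZZ[:]::::::|
gen 15: q1 h=35  …ZZZZZZ[:]:::::|
gen 16: q0 h=36  …ZZZZZZ[:]::::|
gen 17: q1 h=37  …ZZZZZZ[:]:::|
gen 18: q0 h=38  …ZZZZZZ[:]::|
gen 19: q1 h=39  …ZZZZZZ[:]:|
gen 20: q0 h=40  …ZZZZZZ[:]|
gen 21: q1 h=40  …ZZZZZZ[Z]|
gen 22: q2 h=39  …ZZZZZZ[Z]Z|
gen 23: q1 h=40  …ZZZZZZ[Z]|
gen 24: q2 h=39  …ZZZZZZ[Z]Z|
gen 25: q1 h=40  …ZZZZZZ[Z]|

1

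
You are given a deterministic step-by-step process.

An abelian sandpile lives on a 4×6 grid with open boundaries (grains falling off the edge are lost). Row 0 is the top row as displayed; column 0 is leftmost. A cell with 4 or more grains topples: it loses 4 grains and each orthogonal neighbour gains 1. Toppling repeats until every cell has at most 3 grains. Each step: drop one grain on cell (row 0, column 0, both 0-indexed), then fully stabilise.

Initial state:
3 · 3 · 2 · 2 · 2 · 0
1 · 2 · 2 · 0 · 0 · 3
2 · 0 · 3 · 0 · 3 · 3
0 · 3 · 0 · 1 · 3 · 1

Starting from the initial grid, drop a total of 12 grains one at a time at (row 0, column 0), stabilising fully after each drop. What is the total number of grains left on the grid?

39

0) 3 · 3 · 2 · 2 · 2 · 0
1 · 2 · 2 · 0 · 0 · 3
2 · 0 · 3 · 0 · 3 · 3
0 · 3 · 0 · 1 · 3 · 1
1) 1 · 0 · 3 · 2 · 2 · 0
2 · 3 · 2 · 0 · 0 · 3
2 · 0 · 3 · 0 · 3 · 3
0 · 3 · 0 · 1 · 3 · 1
2) 2 · 0 · 3 · 2 · 2 · 0
2 · 3 · 2 · 0 · 0 · 3
2 · 0 · 3 · 0 · 3 · 3
0 · 3 · 0 · 1 · 3 · 1
3) 3 · 0 · 3 · 2 · 2 · 0
2 · 3 · 2 · 0 · 0 · 3
2 · 0 · 3 · 0 · 3 · 3
0 · 3 · 0 · 1 · 3 · 1
4) 0 · 1 · 3 · 2 · 2 · 0
3 · 3 · 2 · 0 · 0 · 3
2 · 0 · 3 · 0 · 3 · 3
0 · 3 · 0 · 1 · 3 · 1
5) 1 · 1 · 3 · 2 · 2 · 0
3 · 3 · 2 · 0 · 0 · 3
2 · 0 · 3 · 0 · 3 · 3
0 · 3 · 0 · 1 · 3 · 1
6) 2 · 1 · 3 · 2 · 2 · 0
3 · 3 · 2 · 0 · 0 · 3
2 · 0 · 3 · 0 · 3 · 3
0 · 3 · 0 · 1 · 3 · 1
7) 3 · 1 · 3 · 2 · 2 · 0
3 · 3 · 2 · 0 · 0 · 3
2 · 0 · 3 · 0 · 3 · 3
0 · 3 · 0 · 1 · 3 · 1
8) 1 · 3 · 3 · 2 · 2 · 0
1 · 0 · 3 · 0 · 0 · 3
3 · 1 · 3 · 0 · 3 · 3
0 · 3 · 0 · 1 · 3 · 1
9) 2 · 3 · 3 · 2 · 2 · 0
1 · 0 · 3 · 0 · 0 · 3
3 · 1 · 3 · 0 · 3 · 3
0 · 3 · 0 · 1 · 3 · 1
10) 3 · 3 · 3 · 2 · 2 · 0
1 · 0 · 3 · 0 · 0 · 3
3 · 1 · 3 · 0 · 3 · 3
0 · 3 · 0 · 1 · 3 · 1
11) 1 · 1 · 1 · 3 · 2 · 0
2 · 2 · 1 · 1 · 0 · 3
3 · 2 · 0 · 1 · 3 · 3
0 · 3 · 1 · 1 · 3 · 1
12) 2 · 1 · 1 · 3 · 2 · 0
2 · 2 · 1 · 1 · 0 · 3
3 · 2 · 0 · 1 · 3 · 3
0 · 3 · 1 · 1 · 3 · 1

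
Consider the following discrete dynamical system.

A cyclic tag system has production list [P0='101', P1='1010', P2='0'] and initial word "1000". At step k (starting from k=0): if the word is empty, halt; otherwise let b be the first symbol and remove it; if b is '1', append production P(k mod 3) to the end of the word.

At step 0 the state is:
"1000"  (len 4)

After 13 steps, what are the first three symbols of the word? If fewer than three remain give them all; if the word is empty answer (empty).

step 0: "1000"  (len 4)
step 1: "000101"  (len 6)
step 2: "00101"  (len 5)
step 3: "0101"  (len 4)
step 4: "101"  (len 3)
step 5: "011010"  (len 6)
step 6: "11010"  (len 5)
step 7: "1010101"  (len 7)
step 8: "0101011010"  (len 10)
step 9: "101011010"  (len 9)
step 10: "01011010101"  (len 11)
step 11: "1011010101"  (len 10)
step 12: "0110101010"  (len 10)
step 13: "110101010"  (len 9)

110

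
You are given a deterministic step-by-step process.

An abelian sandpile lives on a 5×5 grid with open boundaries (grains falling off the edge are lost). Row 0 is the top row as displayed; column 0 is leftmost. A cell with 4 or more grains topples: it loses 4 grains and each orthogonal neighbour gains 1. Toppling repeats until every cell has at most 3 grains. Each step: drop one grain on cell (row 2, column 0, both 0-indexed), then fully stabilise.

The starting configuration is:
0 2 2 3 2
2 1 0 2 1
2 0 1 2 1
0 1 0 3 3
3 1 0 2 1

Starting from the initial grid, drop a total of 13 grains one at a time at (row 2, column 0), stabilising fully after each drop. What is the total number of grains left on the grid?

40

[0] 0 2 2 3 2
2 1 0 2 1
2 0 1 2 1
0 1 0 3 3
3 1 0 2 1
[1] 0 2 2 3 2
2 1 0 2 1
3 0 1 2 1
0 1 0 3 3
3 1 0 2 1
[2] 0 2 2 3 2
3 1 0 2 1
0 1 1 2 1
1 1 0 3 3
3 1 0 2 1
[3] 0 2 2 3 2
3 1 0 2 1
1 1 1 2 1
1 1 0 3 3
3 1 0 2 1
[4] 0 2 2 3 2
3 1 0 2 1
2 1 1 2 1
1 1 0 3 3
3 1 0 2 1
[5] 0 2 2 3 2
3 1 0 2 1
3 1 1 2 1
1 1 0 3 3
3 1 0 2 1
[6] 1 2 2 3 2
0 2 0 2 1
1 2 1 2 1
2 1 0 3 3
3 1 0 2 1
[7] 1 2 2 3 2
0 2 0 2 1
2 2 1 2 1
2 1 0 3 3
3 1 0 2 1
[8] 1 2 2 3 2
0 2 0 2 1
3 2 1 2 1
2 1 0 3 3
3 1 0 2 1
[9] 1 2 2 3 2
1 2 0 2 1
0 3 1 2 1
3 1 0 3 3
3 1 0 2 1
[10] 1 2 2 3 2
1 2 0 2 1
1 3 1 2 1
3 1 0 3 3
3 1 0 2 1
[11] 1 2 2 3 2
1 2 0 2 1
2 3 1 2 1
3 1 0 3 3
3 1 0 2 1
[12] 1 2 2 3 2
1 2 0 2 1
3 3 1 2 1
3 1 0 3 3
3 1 0 2 1
[13] 1 2 2 3 2
2 3 0 2 1
2 0 2 2 1
1 3 0 3 3
0 2 0 2 1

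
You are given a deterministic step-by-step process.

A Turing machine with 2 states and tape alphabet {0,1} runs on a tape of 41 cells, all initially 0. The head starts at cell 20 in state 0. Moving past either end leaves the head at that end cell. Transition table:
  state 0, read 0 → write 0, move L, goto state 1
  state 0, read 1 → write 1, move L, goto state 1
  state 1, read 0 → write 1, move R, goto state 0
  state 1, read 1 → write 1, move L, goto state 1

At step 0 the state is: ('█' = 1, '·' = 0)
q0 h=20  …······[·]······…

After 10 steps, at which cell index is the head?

16

k=0  q0 h=20  …······[·]······…
k=1  q1 h=19  …······[·]······…
k=2  q0 h=20  …·····█[·]······…
k=3  q1 h=19  …······[█]······…
k=4  q1 h=18  …······[·]█·····…
k=5  q0 h=19  …·····█[█]······…
k=6  q1 h=18  …······[█]█·····…
k=7  q1 h=17  …······[·]██····…
k=8  q0 h=18  …·····█[█]█·····…
k=9  q1 h=17  …······[█]██····…
k=10  q1 h=16  …······[·]███···…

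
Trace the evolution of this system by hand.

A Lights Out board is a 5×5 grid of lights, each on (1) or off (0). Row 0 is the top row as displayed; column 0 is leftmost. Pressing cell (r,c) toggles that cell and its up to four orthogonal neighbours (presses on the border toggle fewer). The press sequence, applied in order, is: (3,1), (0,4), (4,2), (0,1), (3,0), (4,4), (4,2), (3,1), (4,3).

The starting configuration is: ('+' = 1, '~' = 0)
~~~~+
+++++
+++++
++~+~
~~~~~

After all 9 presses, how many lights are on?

step 0: ~~~~+
+++++
+++++
++~+~
~~~~~
step 1: ~~~~+
+++++
+~+++
~~++~
~+~~~
step 2: ~~~+~
++++~
+~+++
~~++~
~+~~~
step 3: ~~~+~
++++~
+~+++
~~~+~
~~++~
step 4: ++++~
+~++~
+~+++
~~~+~
~~++~
step 5: ++++~
+~++~
~~+++
++~+~
+~++~
step 6: ++++~
+~++~
~~+++
++~++
+~+~+
step 7: ++++~
+~++~
~~+++
+++++
++~++
step 8: ++++~
+~++~
~++++
~~~++
+~~++
step 9: ++++~
+~++~
~++++
~~~~+
+~+~~

14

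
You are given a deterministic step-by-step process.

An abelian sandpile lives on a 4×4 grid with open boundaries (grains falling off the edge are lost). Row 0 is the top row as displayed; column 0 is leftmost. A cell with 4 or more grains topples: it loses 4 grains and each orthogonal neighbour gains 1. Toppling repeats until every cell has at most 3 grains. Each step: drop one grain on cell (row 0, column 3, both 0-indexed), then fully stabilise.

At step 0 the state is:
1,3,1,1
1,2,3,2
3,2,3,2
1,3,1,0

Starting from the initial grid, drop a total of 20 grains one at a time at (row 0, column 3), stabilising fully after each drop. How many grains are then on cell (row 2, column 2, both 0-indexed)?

3

gen 0: 1,3,1,1
1,2,3,2
3,2,3,2
1,3,1,0
gen 1: 1,3,1,2
1,2,3,2
3,2,3,2
1,3,1,0
gen 2: 1,3,1,3
1,2,3,2
3,2,3,2
1,3,1,0
gen 3: 1,3,2,0
1,2,3,3
3,2,3,2
1,3,1,0
gen 4: 1,3,2,1
1,2,3,3
3,2,3,2
1,3,1,0
gen 5: 1,3,2,2
1,2,3,3
3,2,3,2
1,3,1,0
gen 6: 1,3,2,3
1,2,3,3
3,2,3,2
1,3,1,0
gen 7: 2,1,1,2
3,1,3,2
0,2,2,0
3,0,3,1
gen 8: 2,1,1,3
3,1,3,2
0,2,2,0
3,0,3,1
gen 9: 2,1,2,0
3,1,3,3
0,2,2,0
3,0,3,1
gen 10: 2,1,2,1
3,1,3,3
0,2,2,0
3,0,3,1
gen 11: 2,1,2,2
3,1,3,3
0,2,2,0
3,0,3,1
gen 12: 2,1,2,3
3,1,3,3
0,2,2,0
3,0,3,1
gen 13: 2,2,0,2
3,2,1,1
0,2,3,1
3,0,3,1
gen 14: 2,2,0,3
3,2,1,1
0,2,3,1
3,0,3,1
gen 15: 2,2,1,0
3,2,1,2
0,2,3,1
3,0,3,1
gen 16: 2,2,1,1
3,2,1,2
0,2,3,1
3,0,3,1
gen 17: 2,2,1,2
3,2,1,2
0,2,3,1
3,0,3,1
gen 18: 2,2,1,3
3,2,1,2
0,2,3,1
3,0,3,1
gen 19: 2,2,2,0
3,2,1,3
0,2,3,1
3,0,3,1
gen 20: 2,2,2,1
3,2,1,3
0,2,3,1
3,0,3,1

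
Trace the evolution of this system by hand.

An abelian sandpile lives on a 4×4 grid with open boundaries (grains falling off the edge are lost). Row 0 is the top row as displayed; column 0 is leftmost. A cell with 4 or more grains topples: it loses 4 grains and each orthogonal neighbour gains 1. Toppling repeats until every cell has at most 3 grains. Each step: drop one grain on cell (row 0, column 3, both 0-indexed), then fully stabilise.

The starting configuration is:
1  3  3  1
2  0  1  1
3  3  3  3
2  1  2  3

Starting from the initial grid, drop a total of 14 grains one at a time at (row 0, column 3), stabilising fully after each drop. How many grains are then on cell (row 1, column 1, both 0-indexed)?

3

0) 1  3  3  1
2  0  1  1
3  3  3  3
2  1  2  3
1) 1  3  3  2
2  0  1  1
3  3  3  3
2  1  2  3
2) 1  3  3  3
2  0  1  1
3  3  3  3
2  1  2  3
3) 2  0  1  1
2  1  2  2
3  3  3  3
2  1  2  3
4) 2  0  1  2
2  1  2  2
3  3  3  3
2  1  2  3
5) 2  0  1  3
2  1  2  2
3  3  3  3
2  1  2  3
6) 2  0  2  0
2  1  2  3
3  3  3  3
2  1  2  3
7) 2  0  2  1
2  1  2  3
3  3  3  3
2  1  2  3
8) 2  0  2  2
2  1  2  3
3  3  3  3
2  1  2  3
9) 2  0  2  3
2  1  2  3
3  3  3  3
2  1  2  3
10) 2  1  0  2
3  3  1  2
0  1  3  2
3  3  0  1
11) 2  1  0  3
3  3  1  2
0  1  3  2
3  3  0  1
12) 2  1  1  0
3  3  1  3
0  1  3  2
3  3  0  1
13) 2  1  1  1
3  3  1  3
0  1  3  2
3  3  0  1
14) 2  1  1  2
3  3  1  3
0  1  3  2
3  3  0  1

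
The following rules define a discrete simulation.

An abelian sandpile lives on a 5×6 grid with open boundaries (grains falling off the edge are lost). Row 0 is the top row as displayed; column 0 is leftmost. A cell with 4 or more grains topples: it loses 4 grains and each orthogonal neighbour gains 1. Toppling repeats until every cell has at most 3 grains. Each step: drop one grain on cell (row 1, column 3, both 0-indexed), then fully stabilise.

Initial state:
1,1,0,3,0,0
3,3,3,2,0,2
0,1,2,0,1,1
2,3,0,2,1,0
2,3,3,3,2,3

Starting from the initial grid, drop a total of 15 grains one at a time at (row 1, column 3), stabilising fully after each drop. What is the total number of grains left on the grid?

58

[0] 1,1,0,3,0,0
3,3,3,2,0,2
0,1,2,0,1,1
2,3,0,2,1,0
2,3,3,3,2,3
[1] 1,1,0,3,0,0
3,3,3,3,0,2
0,1,2,0,1,1
2,3,0,2,1,0
2,3,3,3,2,3
[2] 2,2,2,0,1,0
0,1,1,2,1,2
1,2,3,1,1,1
2,3,0,2,1,0
2,3,3,3,2,3
[3] 2,2,2,0,1,0
0,1,1,3,1,2
1,2,3,1,1,1
2,3,0,2,1,0
2,3,3,3,2,3
[4] 2,2,2,1,1,0
0,1,2,0,2,2
1,2,3,2,1,1
2,3,0,2,1,0
2,3,3,3,2,3
[5] 2,2,2,1,1,0
0,1,2,1,2,2
1,2,3,2,1,1
2,3,0,2,1,0
2,3,3,3,2,3
[6] 2,2,2,1,1,0
0,1,2,2,2,2
1,2,3,2,1,1
2,3,0,2,1,0
2,3,3,3,2,3
[7] 2,2,2,1,1,0
0,1,2,3,2,2
1,2,3,2,1,1
2,3,0,2,1,0
2,3,3,3,2,3
[8] 2,2,2,2,1,0
0,1,3,0,3,2
1,2,3,3,1,1
2,3,0,2,1,0
2,3,3,3,2,3
[9] 2,2,2,2,1,0
0,1,3,1,3,2
1,2,3,3,1,1
2,3,0,2,1,0
2,3,3,3,2,3
[10] 2,2,2,2,1,0
0,1,3,2,3,2
1,2,3,3,1,1
2,3,0,2,1,0
2,3,3,3,2,3
[11] 2,2,2,2,1,0
0,1,3,3,3,2
1,2,3,3,1,1
2,3,0,2,1,0
2,3,3,3,2,3
[12] 2,2,3,3,2,0
0,2,1,3,0,3
1,3,1,1,3,1
2,3,1,3,1,0
2,3,3,3,2,3
[13] 2,3,0,1,3,0
0,2,3,1,1,3
1,3,1,2,3,1
2,3,1,3,1,0
2,3,3,3,2,3
[14] 2,3,0,1,3,0
0,2,3,2,1,3
1,3,1,2,3,1
2,3,1,3,1,0
2,3,3,3,2,3
[15] 2,3,0,1,3,0
0,2,3,3,1,3
1,3,1,2,3,1
2,3,1,3,1,0
2,3,3,3,2,3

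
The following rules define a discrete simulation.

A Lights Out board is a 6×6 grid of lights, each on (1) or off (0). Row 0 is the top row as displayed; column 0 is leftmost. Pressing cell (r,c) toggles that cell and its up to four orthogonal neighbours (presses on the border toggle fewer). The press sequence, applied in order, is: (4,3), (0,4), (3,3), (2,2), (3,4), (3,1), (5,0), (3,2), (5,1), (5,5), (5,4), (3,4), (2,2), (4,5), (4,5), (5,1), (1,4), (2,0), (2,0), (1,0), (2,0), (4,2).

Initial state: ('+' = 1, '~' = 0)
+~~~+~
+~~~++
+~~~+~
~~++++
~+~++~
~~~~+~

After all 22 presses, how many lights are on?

21

[0] +~~~+~
+~~~++
+~~~+~
~~++++
~+~++~
~~~~+~
[1] +~~~+~
+~~~++
+~~~+~
~~+~++
~++~~~
~~~++~
[2] +~~+~+
+~~~~+
+~~~+~
~~+~++
~++~~~
~~~++~
[3] +~~+~+
+~~~~+
+~~++~
~~~+~+
~+++~~
~~~++~
[4] +~~+~+
+~+~~+
+++~+~
~~++~+
~+++~~
~~~++~
[5] +~~+~+
+~+~~+
+++~~~
~~+~+~
~++++~
~~~++~
[6] +~~+~+
+~+~~+
+~+~~~
++~~+~
~~+++~
~~~++~
[7] +~~+~+
+~+~~+
+~+~~~
++~~+~
+~+++~
++~++~
[8] +~~+~+
+~+~~+
+~~~~~
+~+++~
+~~++~
++~++~
[9] +~~+~+
+~+~~+
+~~~~~
+~+++~
++~++~
~~+++~
[10] +~~+~+
+~+~~+
+~~~~~
+~+++~
++~+++
~~++~+
[11] +~~+~+
+~+~~+
+~~~~~
+~+++~
++~+~+
~~+~+~
[12] +~~+~+
+~+~~+
+~~~+~
+~+~~+
++~+++
~~+~+~
[13] +~~+~+
+~~~~+
+++++~
+~~~~+
++~+++
~~+~+~
[14] +~~+~+
+~~~~+
+++++~
+~~~~~
++~+~~
~~+~++
[15] +~~+~+
+~~~~+
+++++~
+~~~~+
++~+++
~~+~+~
[16] +~~+~+
+~~~~+
+++++~
+~~~~+
+~~+++
++~~+~
[17] +~~+++
+~~++~
++++~~
+~~~~+
+~~+++
++~~+~
[18] +~~+++
~~~++~
~~++~~
~~~~~+
+~~+++
++~~+~
[19] +~~+++
+~~++~
++++~~
+~~~~+
+~~+++
++~~+~
[20] ~~~+++
~+~++~
~+++~~
+~~~~+
+~~+++
++~~+~
[21] ~~~+++
++~++~
+~++~~
~~~~~+
+~~+++
++~~+~
[22] ~~~+++
++~++~
+~++~~
~~+~~+
+++~++
+++~+~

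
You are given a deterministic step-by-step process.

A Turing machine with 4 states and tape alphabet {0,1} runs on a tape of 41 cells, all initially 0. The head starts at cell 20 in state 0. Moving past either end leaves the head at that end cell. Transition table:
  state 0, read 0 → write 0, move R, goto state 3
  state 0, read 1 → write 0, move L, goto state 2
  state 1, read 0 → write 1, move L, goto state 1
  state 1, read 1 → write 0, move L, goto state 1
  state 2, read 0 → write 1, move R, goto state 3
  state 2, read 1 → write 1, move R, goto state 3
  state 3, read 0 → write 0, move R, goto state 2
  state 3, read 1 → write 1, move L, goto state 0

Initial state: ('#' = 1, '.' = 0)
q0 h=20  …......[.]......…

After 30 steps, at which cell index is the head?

gen 0: q0 h=20  …......[.]......…
gen 1: q3 h=21  …......[.]......…
gen 2: q2 h=22  …......[.]......…
gen 3: q3 h=23  ….....#[.]......…
gen 4: q2 h=24  …....#.[.]......…
gen 5: q3 h=25  …...#.#[.]......…
gen 6: q2 h=26  …..#.#.[.]......…
gen 7: q3 h=27  ….#.#.#[.]......…
gen 8: q2 h=28  …#.#.#.[.]......…
gen 9: q3 h=29  ….#.#.#[.]......…
gen 10: q2 h=30  …#.#.#.[.]......…
gen 11: q3 h=31  ….#.#.#[.]......…
gen 12: q2 h=32  …#.#.#.[.]......…
gen 13: q3 h=33  ….#.#.#[.]......…
gen 14: q2 h=34  …#.#.#.[.]......|
gen 15: q3 h=35  ….#.#.#[.].....|
gen 16: q2 h=36  …#.#.#.[.]....|
gen 17: q3 h=37  ….#.#.#[.]...|
gen 18: q2 h=38  …#.#.#.[.]..|
gen 19: q3 h=39  ….#.#.#[.].|
gen 20: q2 h=40  …#.#.#.[.]|
gen 21: q3 h=40  …#.#.#.[#]|
gen 22: q0 h=39  ….#.#.#[.]#|
gen 23: q3 h=40  …#.#.#.[#]|
gen 24: q0 h=39  ….#.#.#[.]#|
gen 25: q3 h=40  …#.#.#.[#]|
gen 26: q0 h=39  ….#.#.#[.]#|
gen 27: q3 h=40  …#.#.#.[#]|
gen 28: q0 h=39  ….#.#.#[.]#|
gen 29: q3 h=40  …#.#.#.[#]|
gen 30: q0 h=39  ….#.#.#[.]#|

39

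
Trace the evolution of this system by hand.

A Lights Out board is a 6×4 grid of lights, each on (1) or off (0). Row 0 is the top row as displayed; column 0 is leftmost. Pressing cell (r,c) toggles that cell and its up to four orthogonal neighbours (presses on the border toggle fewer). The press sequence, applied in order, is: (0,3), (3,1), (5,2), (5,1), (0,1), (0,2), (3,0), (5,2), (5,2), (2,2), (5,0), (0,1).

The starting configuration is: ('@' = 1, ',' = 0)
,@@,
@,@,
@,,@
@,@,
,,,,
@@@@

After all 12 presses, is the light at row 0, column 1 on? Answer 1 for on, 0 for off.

gen 0: ,@@,
@,@,
@,,@
@,@,
,,,,
@@@@
gen 1: ,@,@
@,@@
@,,@
@,@,
,,,,
@@@@
gen 2: ,@,@
@,@@
@@,@
,@,,
,@,,
@@@@
gen 3: ,@,@
@,@@
@@,@
,@,,
,@@,
@,,,
gen 4: ,@,@
@,@@
@@,@
,@,,
,,@,
,@@,
gen 5: @,@@
@@@@
@@,@
,@,,
,,@,
,@@,
gen 6: @@,,
@@,@
@@,@
,@,,
,,@,
,@@,
gen 7: @@,,
@@,@
,@,@
@,,,
@,@,
,@@,
gen 8: @@,,
@@,@
,@,@
@,,,
@,,,
,,,@
gen 9: @@,,
@@,@
,@,@
@,,,
@,@,
,@@,
gen 10: @@,,
@@@@
,,@,
@,@,
@,@,
,@@,
gen 11: @@,,
@@@@
,,@,
@,@,
,,@,
@,@,
gen 12: ,,@,
@,@@
,,@,
@,@,
,,@,
@,@,

0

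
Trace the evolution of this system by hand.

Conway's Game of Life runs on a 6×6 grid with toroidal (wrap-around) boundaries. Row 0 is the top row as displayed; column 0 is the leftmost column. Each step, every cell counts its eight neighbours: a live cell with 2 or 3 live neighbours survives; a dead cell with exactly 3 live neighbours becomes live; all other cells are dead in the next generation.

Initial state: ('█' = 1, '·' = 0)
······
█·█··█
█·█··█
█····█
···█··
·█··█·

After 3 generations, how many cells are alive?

24

step 0: ······
█·█··█
█·█··█
█····█
···█··
·█··█·
step 1: ██···█
█····█
····█·
██··██
█···██
······
step 2: ·█···█
·█··█·
·█··█·
·█·█··
·█··█·
·█··█·
step 3: ·██·██
·██·██
██·██·
██·██·
██·██·
·██·██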